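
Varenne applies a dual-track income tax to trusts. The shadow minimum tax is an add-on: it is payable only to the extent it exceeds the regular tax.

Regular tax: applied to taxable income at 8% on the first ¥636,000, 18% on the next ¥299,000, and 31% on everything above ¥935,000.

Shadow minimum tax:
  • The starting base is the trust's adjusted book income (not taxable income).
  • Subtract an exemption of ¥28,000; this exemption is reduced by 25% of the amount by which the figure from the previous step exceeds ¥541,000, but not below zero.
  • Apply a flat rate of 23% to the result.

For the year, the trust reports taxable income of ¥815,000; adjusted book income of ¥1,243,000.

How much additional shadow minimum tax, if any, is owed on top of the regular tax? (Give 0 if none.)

¥202,790

Regular tax:
  ¥636,000 × 8% = ¥50,880
  ¥179,000 × 18% = ¥32,220
  → ¥83,100

Shadow minimum tax:
  Base (adjusted book income): ¥1,243,000
  Exemption: 25% × (¥1,243,000 − ¥541,000) = ¥175,500 ≥ ¥28,000, so the exemption is fully phased out
  Base: ¥1,243,000 − ¥0 = ¥1,243,000
  ¥1,243,000 × 23% = ¥285,890

Excess of shadow minimum tax over regular tax: ¥285,890 − ¥83,100 = ¥202,790.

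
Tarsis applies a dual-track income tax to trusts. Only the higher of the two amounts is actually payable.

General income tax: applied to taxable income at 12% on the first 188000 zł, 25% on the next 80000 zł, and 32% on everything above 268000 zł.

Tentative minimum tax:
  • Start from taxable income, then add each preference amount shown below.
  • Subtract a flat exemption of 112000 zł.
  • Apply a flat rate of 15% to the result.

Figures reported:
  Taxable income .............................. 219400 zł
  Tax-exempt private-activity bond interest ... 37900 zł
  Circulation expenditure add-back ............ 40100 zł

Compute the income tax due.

General income tax:
  188000 zł × 12% = 22560 zł
  31400 zł × 25% = 7850 zł
  → 30410 zł

Tentative minimum tax:
  Adjusted income: 219400 zł + 37900 zł + 40100 zł = 297400 zł
  Less exemption 112000 zł → base 185400 zł
  185400 zł × 15% = 27810 zł

30410 zł > 27810 zł, so the general income tax governs.

30410 zł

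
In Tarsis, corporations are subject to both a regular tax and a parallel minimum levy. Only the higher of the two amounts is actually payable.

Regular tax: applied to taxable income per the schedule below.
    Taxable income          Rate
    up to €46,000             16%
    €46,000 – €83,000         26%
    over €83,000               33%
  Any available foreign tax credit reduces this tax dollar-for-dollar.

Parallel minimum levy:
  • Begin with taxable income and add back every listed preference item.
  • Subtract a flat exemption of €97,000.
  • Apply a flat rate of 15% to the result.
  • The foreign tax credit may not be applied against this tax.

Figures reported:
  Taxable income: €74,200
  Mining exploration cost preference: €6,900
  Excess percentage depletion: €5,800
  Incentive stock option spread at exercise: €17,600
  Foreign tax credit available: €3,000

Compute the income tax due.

Regular tax:
  €46,000 × 16% = €7,360
  €28,200 × 26% = €7,332
  → €14,692
  Less foreign tax credit €3,000 → €11,692

Parallel minimum levy:
  Adjusted income: €74,200 + €6,900 + €5,800 + €17,600 = €104,500
  Less exemption €97,000 → base €7,500
  €7,500 × 15% = €1,125

€11,692 > €1,125, so the regular tax governs.

€11,692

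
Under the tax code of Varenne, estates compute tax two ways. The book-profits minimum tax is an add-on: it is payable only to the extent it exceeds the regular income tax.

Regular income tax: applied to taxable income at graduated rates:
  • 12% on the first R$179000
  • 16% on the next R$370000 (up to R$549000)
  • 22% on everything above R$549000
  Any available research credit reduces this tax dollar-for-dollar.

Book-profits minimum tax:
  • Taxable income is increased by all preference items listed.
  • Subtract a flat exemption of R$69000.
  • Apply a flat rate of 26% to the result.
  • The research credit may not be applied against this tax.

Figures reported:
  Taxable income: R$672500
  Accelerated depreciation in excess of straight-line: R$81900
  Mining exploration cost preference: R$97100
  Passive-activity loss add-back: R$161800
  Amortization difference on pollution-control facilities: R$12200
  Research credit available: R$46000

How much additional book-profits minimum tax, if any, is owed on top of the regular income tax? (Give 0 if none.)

R$186840

Regular income tax:
  R$179000 × 12% = R$21480
  R$370000 × 16% = R$59200
  R$123500 × 22% = R$27170
  → R$107850
  Less research credit R$46000 → R$61850

Book-profits minimum tax:
  Adjusted income: R$672500 + R$81900 + R$97100 + R$161800 + R$12200 = R$1025500
  Less exemption R$69000 → base R$956500
  R$956500 × 26% = R$248690

Excess of book-profits minimum tax over regular income tax: R$248690 − R$61850 = R$186840.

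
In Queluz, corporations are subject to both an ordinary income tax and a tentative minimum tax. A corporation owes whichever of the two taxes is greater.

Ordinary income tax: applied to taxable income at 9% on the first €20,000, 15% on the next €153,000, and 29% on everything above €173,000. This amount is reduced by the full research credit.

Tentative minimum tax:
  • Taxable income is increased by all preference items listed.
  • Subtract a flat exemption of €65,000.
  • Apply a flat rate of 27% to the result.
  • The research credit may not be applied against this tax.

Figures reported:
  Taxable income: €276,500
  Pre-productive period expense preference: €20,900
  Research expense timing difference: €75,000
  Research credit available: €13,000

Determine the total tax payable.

Tentative minimum tax:
  Adjusted income: €276,500 + €20,900 + €75,000 = €372,400
  Less exemption €65,000 → base €307,400
  €307,400 × 27% = €82,998

Ordinary income tax:
  €20,000 × 9% = €1,800
  €153,000 × 15% = €22,950
  €103,500 × 29% = €30,015
  → €54,765
  Less research credit €13,000 → €41,765

€82,998 > €41,765, so the tentative minimum tax is the binding amount.

€82,998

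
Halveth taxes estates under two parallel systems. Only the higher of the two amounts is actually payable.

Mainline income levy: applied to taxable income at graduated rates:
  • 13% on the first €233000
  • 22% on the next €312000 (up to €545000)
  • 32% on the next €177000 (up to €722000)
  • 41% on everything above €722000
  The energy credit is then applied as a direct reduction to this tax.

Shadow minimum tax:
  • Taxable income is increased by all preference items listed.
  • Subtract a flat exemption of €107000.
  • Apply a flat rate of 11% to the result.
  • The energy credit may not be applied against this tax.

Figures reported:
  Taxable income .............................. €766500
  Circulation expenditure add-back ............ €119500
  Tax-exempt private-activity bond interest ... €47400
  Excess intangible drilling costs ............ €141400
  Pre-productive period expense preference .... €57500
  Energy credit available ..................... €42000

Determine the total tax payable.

€131815

Mainline income levy:
  €233000 × 13% = €30290
  €312000 × 22% = €68640
  €177000 × 32% = €56640
  €44500 × 41% = €18245
  → €173815
  Less energy credit €42000 → €131815

Shadow minimum tax:
  Adjusted income: €766500 + €119500 + €47400 + €141400 + €57500 = €1132300
  Less exemption €107000 → base €1025300
  €1025300 × 11% = €112783

€131815 > €112783, so the mainline income levy governs.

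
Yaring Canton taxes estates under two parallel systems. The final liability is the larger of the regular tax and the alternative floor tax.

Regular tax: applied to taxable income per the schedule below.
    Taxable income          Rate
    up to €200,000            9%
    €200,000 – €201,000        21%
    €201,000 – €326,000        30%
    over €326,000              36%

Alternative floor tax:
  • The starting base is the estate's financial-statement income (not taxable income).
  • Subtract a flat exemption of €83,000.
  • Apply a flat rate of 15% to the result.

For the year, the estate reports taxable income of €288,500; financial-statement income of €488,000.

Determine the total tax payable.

€60,750

Regular tax:
  €200,000 × 9% = €18,000
  €1,000 × 21% = €210
  €87,500 × 30% = €26,250
  → €44,460

Alternative floor tax:
  Base (financial-statement income): €488,000
  Less exemption €83,000 → base €405,000
  €405,000 × 15% = €60,750

€60,750 > €44,460, so the alternative floor tax is the binding amount.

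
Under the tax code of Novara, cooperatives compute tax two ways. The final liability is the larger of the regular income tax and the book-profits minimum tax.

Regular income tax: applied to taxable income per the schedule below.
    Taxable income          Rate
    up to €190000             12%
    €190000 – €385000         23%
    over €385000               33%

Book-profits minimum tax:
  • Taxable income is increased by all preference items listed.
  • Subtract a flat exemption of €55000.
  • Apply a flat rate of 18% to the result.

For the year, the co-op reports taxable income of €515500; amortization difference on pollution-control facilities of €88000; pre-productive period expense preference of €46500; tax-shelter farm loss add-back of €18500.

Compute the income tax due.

Regular income tax:
  €190000 × 12% = €22800
  €195000 × 23% = €44850
  €130500 × 33% = €43065
  → €110715

Book-profits minimum tax:
  Adjusted income: €515500 + €88000 + €46500 + €18500 = €668500
  Less exemption €55000 → base €613500
  €613500 × 18% = €110430

€110715 > €110430, so the regular income tax governs.

€110715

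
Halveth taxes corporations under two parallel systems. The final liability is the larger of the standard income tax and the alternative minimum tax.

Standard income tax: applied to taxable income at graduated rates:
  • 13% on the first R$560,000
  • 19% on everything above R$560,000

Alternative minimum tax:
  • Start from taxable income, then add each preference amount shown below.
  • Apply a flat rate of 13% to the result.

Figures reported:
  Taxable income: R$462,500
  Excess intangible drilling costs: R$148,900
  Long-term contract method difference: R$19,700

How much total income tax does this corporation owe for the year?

Alternative minimum tax:
  Adjusted income: R$462,500 + R$148,900 + R$19,700 = R$631,100
  R$631,100 × 13% = R$82,043

Standard income tax:
  R$462,500 × 13% = R$60,125

R$82,043 > R$60,125, so the alternative minimum tax is the binding amount.

R$82,043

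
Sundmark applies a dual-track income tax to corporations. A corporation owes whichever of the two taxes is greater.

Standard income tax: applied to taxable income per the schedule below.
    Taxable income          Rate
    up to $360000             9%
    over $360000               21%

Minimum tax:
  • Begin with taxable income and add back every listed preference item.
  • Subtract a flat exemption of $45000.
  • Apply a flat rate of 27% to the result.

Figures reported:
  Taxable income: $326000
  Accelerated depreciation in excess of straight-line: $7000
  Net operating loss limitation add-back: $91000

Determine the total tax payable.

Minimum tax:
  Adjusted income: $326000 + $7000 + $91000 = $424000
  Less exemption $45000 → base $379000
  $379000 × 27% = $102330

Standard income tax:
  $326000 × 9% = $29340

$102330 > $29340, so the minimum tax is the binding amount.

$102330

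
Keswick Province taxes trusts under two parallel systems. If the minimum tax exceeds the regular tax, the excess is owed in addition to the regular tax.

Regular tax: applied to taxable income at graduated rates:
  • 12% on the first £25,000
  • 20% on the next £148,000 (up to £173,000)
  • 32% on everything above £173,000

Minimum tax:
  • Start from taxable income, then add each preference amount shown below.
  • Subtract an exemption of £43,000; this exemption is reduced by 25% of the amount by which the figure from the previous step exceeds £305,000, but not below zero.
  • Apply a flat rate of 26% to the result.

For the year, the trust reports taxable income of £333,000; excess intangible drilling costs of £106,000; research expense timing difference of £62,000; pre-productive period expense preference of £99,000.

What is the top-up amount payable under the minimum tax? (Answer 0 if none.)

Regular tax:
  £25,000 × 12% = £3,000
  £148,000 × 20% = £29,600
  £160,000 × 32% = £51,200
  → £83,800

Minimum tax:
  Adjusted income: £333,000 + £106,000 + £62,000 + £99,000 = £600,000
  Exemption: 25% × (£600,000 − £305,000) = £73,750 ≥ £43,000, so the exemption is fully phased out
  Base: £600,000 − £0 = £600,000
  £600,000 × 26% = £156,000

Excess of minimum tax over regular tax: £156,000 − £83,800 = £72,200.

£72,200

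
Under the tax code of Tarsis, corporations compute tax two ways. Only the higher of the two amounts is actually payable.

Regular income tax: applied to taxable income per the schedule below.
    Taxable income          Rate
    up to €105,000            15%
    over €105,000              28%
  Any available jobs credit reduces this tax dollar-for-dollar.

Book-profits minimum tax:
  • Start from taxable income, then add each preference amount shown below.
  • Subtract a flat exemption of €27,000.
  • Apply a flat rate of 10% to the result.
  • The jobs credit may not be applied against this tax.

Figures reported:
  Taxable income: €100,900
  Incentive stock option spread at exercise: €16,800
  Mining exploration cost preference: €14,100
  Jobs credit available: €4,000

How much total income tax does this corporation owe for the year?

€11,135

Regular income tax:
  €100,900 × 15% = €15,135
  Less jobs credit €4,000 → €11,135

Book-profits minimum tax:
  Adjusted income: €100,900 + €16,800 + €14,100 = €131,800
  Less exemption €27,000 → base €104,800
  €104,800 × 10% = €10,480

€11,135 > €10,480, so the regular income tax governs.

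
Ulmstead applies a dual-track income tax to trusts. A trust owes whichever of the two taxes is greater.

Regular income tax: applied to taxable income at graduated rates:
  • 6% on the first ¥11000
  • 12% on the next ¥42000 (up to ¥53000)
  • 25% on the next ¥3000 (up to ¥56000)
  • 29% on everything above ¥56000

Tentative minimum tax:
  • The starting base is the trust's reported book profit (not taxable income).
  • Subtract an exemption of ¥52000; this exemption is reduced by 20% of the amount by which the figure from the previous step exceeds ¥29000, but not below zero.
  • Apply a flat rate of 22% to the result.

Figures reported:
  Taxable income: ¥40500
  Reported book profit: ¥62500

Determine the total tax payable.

Tentative minimum tax:
  Base (reported book profit): ¥62500
  Exemption: ¥52000 − 20% × (¥62500 − ¥29000) = ¥52000 − ¥6700 = ¥45300
  Base: ¥62500 − ¥45300 = ¥17200
  ¥17200 × 22% = ¥3784

Regular income tax:
  ¥11000 × 6% = ¥660
  ¥29500 × 12% = ¥3540
  → ¥4200

¥4200 > ¥3784, so the regular income tax governs.

¥4200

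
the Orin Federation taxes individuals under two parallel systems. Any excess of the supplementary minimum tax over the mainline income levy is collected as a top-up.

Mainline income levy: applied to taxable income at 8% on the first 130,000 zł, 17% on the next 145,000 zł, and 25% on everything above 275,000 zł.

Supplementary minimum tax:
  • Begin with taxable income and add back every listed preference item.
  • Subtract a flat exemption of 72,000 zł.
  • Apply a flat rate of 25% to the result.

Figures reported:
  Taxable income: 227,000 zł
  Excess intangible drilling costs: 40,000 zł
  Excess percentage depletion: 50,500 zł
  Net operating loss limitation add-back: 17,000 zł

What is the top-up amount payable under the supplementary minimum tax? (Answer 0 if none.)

38,735 zł

Mainline income levy:
  130,000 zł × 8% = 10,400 zł
  97,000 zł × 17% = 16,490 zł
  → 26,890 zł

Supplementary minimum tax:
  Adjusted income: 227,000 zł + 40,000 zł + 50,500 zł + 17,000 zł = 334,500 zł
  Less exemption 72,000 zł → base 262,500 zł
  262,500 zł × 25% = 65,625 zł

Excess of supplementary minimum tax over mainline income levy: 65,625 zł − 26,890 zł = 38,735 zł.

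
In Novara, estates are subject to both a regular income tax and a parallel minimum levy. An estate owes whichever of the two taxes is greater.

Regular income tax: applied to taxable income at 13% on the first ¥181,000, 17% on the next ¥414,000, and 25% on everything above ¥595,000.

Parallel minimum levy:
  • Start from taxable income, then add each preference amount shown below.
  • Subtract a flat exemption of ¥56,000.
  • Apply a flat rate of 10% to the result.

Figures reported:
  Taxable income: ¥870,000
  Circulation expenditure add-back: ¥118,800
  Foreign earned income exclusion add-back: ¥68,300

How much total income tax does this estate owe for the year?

Regular income tax:
  ¥181,000 × 13% = ¥23,530
  ¥414,000 × 17% = ¥70,380
  ¥275,000 × 25% = ¥68,750
  → ¥162,660

Parallel minimum levy:
  Adjusted income: ¥870,000 + ¥118,800 + ¥68,300 = ¥1,057,100
  Less exemption ¥56,000 → base ¥1,001,100
  ¥1,001,100 × 10% = ¥100,110

¥162,660 > ¥100,110, so the regular income tax governs.

¥162,660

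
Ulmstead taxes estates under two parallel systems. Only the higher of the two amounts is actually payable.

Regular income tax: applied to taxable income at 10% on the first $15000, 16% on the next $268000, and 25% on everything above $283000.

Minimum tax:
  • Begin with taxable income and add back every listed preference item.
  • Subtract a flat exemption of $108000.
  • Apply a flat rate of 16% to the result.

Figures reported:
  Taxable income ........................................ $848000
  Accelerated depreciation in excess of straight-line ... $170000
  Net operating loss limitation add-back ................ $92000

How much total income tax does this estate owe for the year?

Regular income tax:
  $15000 × 10% = $1500
  $268000 × 16% = $42880
  $565000 × 25% = $141250
  → $185630

Minimum tax:
  Adjusted income: $848000 + $170000 + $92000 = $1110000
  Less exemption $108000 → base $1002000
  $1002000 × 16% = $160320

$185630 > $160320, so the regular income tax governs.

$185630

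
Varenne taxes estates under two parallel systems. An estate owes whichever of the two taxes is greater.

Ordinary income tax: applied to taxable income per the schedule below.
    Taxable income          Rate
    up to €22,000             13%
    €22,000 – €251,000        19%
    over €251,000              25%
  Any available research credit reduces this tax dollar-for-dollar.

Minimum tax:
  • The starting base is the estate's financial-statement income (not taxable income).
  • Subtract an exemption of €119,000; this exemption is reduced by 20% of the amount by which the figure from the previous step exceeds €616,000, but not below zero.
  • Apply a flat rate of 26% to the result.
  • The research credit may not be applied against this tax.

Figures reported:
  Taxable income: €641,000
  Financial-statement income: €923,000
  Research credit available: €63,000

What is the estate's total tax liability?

€225,004

Ordinary income tax:
  €22,000 × 13% = €2,860
  €229,000 × 19% = €43,510
  €390,000 × 25% = €97,500
  → €143,870
  Less research credit €63,000 → €80,870

Minimum tax:
  Base (financial-statement income): €923,000
  Exemption: €119,000 − 20% × (€923,000 − €616,000) = €119,000 − €61,400 = €57,600
  Base: €923,000 − €57,600 = €865,400
  €865,400 × 26% = €225,004

€225,004 > €80,870, so the minimum tax is the binding amount.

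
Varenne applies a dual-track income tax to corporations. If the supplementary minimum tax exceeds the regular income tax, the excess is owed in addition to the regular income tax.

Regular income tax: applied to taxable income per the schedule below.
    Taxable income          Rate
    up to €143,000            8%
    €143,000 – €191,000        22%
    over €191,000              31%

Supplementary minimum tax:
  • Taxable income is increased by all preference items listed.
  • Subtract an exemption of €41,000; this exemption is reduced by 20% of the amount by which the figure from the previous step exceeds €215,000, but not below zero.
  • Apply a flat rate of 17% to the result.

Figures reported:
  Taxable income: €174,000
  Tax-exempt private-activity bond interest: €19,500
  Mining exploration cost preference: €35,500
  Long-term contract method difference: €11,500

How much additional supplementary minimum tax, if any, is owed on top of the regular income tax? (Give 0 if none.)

€16,522

Supplementary minimum tax:
  Adjusted income: €174,000 + €19,500 + €35,500 + €11,500 = €240,500
  Exemption: €41,000 − 20% × (€240,500 − €215,000) = €41,000 − €5,100 = €35,900
  Base: €240,500 − €35,900 = €204,600
  €204,600 × 17% = €34,782

Regular income tax:
  €143,000 × 8% = €11,440
  €31,000 × 22% = €6,820
  → €18,260

Excess of supplementary minimum tax over regular income tax: €34,782 − €18,260 = €16,522.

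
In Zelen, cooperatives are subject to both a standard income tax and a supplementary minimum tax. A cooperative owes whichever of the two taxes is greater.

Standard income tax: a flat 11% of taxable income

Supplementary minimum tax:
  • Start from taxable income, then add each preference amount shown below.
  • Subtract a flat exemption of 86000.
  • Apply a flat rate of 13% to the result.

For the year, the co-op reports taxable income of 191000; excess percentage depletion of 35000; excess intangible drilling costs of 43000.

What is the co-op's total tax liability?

Standard income tax:
  191000 × 11% = 21010

Supplementary minimum tax:
  Adjusted income: 191000 + 35000 + 43000 = 269000
  Less exemption 86000 → base 183000
  183000 × 13% = 23790

23790 > 21010, so the supplementary minimum tax is the binding amount.

23790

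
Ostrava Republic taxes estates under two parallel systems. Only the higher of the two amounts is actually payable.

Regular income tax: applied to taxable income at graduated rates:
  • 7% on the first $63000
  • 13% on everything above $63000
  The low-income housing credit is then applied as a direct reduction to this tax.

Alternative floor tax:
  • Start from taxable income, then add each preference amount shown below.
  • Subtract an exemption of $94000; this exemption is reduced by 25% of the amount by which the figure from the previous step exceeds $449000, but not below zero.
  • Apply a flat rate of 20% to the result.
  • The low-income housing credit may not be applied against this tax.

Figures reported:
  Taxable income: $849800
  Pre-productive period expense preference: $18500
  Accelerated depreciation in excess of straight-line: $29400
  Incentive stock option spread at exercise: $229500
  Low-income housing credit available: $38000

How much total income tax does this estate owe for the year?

$225440

Regular income tax:
  $63000 × 7% = $4410
  $786800 × 13% = $102284
  → $106694
  Less low-income housing credit $38000 → $68694

Alternative floor tax:
  Adjusted income: $849800 + $18500 + $29400 + $229500 = $1127200
  Exemption: 25% × ($1127200 − $449000) = $169550 ≥ $94000, so the exemption is fully phased out
  Base: $1127200 − $0 = $1127200
  $1127200 × 20% = $225440

$225440 > $68694, so the alternative floor tax is the binding amount.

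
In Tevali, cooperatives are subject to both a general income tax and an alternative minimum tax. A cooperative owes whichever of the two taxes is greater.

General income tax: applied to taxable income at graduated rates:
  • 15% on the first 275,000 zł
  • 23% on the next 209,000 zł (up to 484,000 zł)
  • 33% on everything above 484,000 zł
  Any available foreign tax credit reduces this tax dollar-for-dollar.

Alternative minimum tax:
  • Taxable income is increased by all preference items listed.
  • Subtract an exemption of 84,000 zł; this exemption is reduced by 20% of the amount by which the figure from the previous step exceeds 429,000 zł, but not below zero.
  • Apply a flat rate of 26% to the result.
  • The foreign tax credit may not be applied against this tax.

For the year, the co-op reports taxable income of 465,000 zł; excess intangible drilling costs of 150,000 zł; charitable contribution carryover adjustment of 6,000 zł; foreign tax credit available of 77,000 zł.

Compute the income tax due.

Alternative minimum tax:
  Adjusted income: 465,000 zł + 150,000 zł + 6,000 zł = 621,000 zł
  Exemption: 84,000 zł − 20% × (621,000 zł − 429,000 zł) = 84,000 zł − 38,400 zł = 45,600 zł
  Base: 621,000 zł − 45,600 zł = 575,400 zł
  575,400 zł × 26% = 149,604 zł

General income tax:
  275,000 zł × 15% = 41,250 zł
  190,000 zł × 23% = 43,700 zł
  → 84,950 zł
  Less foreign tax credit 77,000 zł → 7,950 zł

149,604 zł > 7,950 zł, so the alternative minimum tax is the binding amount.

149,604 zł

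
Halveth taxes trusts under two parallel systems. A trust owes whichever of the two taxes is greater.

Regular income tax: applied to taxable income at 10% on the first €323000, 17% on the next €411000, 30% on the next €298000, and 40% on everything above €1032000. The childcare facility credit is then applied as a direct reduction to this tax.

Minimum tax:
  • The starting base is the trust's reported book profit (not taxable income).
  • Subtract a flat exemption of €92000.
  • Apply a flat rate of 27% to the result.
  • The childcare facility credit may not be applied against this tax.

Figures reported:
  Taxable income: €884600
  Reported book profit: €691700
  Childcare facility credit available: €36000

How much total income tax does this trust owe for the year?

Minimum tax:
  Base (reported book profit): €691700
  Less exemption €92000 → base €599700
  €599700 × 27% = €161919

Regular income tax:
  €323000 × 10% = €32300
  €411000 × 17% = €69870
  €150600 × 30% = €45180
  → €147350
  Less childcare facility credit €36000 → €111350

€161919 > €111350, so the minimum tax is the binding amount.

€161919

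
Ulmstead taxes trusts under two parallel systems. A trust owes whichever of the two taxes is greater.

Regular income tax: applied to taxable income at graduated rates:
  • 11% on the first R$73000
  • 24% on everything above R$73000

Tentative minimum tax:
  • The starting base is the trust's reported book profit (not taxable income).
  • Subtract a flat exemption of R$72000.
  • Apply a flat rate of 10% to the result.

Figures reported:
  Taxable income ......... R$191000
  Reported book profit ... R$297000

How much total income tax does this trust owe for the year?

R$36350

Regular income tax:
  R$73000 × 11% = R$8030
  R$118000 × 24% = R$28320
  → R$36350

Tentative minimum tax:
  Base (reported book profit): R$297000
  Less exemption R$72000 → base R$225000
  R$225000 × 10% = R$22500

R$36350 > R$22500, so the regular income tax governs.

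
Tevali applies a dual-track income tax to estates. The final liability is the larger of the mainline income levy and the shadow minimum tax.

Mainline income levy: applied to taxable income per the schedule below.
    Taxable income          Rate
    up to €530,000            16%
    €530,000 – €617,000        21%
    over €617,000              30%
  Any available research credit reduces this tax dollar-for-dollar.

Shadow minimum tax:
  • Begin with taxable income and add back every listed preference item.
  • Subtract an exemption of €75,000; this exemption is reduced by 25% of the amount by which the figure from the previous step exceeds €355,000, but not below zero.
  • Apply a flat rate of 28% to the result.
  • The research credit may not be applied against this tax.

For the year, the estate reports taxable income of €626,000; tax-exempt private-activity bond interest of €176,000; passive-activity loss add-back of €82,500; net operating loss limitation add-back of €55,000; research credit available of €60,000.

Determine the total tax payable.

Shadow minimum tax:
  Adjusted income: €626,000 + €176,000 + €82,500 + €55,000 = €939,500
  Exemption: 25% × (€939,500 − €355,000) = €146,125 ≥ €75,000, so the exemption is fully phased out
  Base: €939,500 − €0 = €939,500
  €939,500 × 28% = €263,060

Mainline income levy:
  €530,000 × 16% = €84,800
  €87,000 × 21% = €18,270
  €9,000 × 30% = €2,700
  → €105,770
  Less research credit €60,000 → €45,770

€263,060 > €45,770, so the shadow minimum tax is the binding amount.

€263,060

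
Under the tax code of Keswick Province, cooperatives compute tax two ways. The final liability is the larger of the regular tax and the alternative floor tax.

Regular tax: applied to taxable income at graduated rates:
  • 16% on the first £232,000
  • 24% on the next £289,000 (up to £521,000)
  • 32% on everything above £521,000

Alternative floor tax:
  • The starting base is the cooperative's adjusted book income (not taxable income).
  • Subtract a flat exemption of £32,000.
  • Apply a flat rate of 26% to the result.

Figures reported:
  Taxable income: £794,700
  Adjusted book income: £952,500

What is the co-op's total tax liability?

Alternative floor tax:
  Base (adjusted book income): £952,500
  Less exemption £32,000 → base £920,500
  £920,500 × 26% = £239,330

Regular tax:
  £232,000 × 16% = £37,120
  £289,000 × 24% = £69,360
  £273,700 × 32% = £87,584
  → £194,064

£239,330 > £194,064, so the alternative floor tax is the binding amount.

£239,330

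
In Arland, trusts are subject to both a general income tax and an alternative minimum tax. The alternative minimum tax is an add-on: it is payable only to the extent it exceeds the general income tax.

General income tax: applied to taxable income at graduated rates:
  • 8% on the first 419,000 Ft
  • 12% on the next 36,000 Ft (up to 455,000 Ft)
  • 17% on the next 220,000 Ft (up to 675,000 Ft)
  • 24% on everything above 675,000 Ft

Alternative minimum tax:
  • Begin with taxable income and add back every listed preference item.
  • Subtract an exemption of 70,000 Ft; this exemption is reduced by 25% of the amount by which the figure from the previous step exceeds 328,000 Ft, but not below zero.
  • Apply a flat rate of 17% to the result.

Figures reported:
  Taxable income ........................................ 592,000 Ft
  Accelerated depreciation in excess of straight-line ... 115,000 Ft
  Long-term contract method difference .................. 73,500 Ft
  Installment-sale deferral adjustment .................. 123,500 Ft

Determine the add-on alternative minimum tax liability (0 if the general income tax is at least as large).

General income tax:
  419,000 Ft × 8% = 33,520 Ft
  36,000 Ft × 12% = 4,320 Ft
  137,000 Ft × 17% = 23,290 Ft
  → 61,130 Ft

Alternative minimum tax:
  Adjusted income: 592,000 Ft + 115,000 Ft + 73,500 Ft + 123,500 Ft = 904,000 Ft
  Exemption: 25% × (904,000 Ft − 328,000 Ft) = 144,000 Ft ≥ 70,000 Ft, so the exemption is fully phased out
  Base: 904,000 Ft − 0 Ft = 904,000 Ft
  904,000 Ft × 17% = 153,680 Ft

Excess of alternative minimum tax over general income tax: 153,680 Ft − 61,130 Ft = 92,550 Ft.

92,550 Ft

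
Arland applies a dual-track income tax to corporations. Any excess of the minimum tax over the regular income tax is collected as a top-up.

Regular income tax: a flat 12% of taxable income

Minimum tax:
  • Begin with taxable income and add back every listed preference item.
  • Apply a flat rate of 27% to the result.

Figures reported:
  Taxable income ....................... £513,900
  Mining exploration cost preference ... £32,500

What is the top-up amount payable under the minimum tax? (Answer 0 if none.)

£85,860

Regular income tax:
  £513,900 × 12% = £61,668

Minimum tax:
  Adjusted income: £513,900 + £32,500 = £546,400
  £546,400 × 27% = £147,528

Excess of minimum tax over regular income tax: £147,528 − £61,668 = £85,860.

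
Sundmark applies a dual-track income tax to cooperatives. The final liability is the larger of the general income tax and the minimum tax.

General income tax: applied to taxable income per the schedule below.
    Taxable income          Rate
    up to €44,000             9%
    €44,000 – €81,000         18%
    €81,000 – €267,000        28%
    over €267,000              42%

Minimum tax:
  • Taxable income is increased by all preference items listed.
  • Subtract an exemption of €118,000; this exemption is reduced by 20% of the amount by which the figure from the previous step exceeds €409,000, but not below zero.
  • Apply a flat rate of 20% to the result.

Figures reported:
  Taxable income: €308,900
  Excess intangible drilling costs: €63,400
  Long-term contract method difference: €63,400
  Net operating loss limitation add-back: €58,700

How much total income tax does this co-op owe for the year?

€80,298

Minimum tax:
  Adjusted income: €308,900 + €63,400 + €63,400 + €58,700 = €494,400
  Exemption: €118,000 − 20% × (€494,400 − €409,000) = €118,000 − €17,080 = €100,920
  Base: €494,400 − €100,920 = €393,480
  €393,480 × 20% = €78,696

General income tax:
  €44,000 × 9% = €3,960
  €37,000 × 18% = €6,660
  €186,000 × 28% = €52,080
  €41,900 × 42% = €17,598
  → €80,298

€80,298 > €78,696, so the general income tax governs.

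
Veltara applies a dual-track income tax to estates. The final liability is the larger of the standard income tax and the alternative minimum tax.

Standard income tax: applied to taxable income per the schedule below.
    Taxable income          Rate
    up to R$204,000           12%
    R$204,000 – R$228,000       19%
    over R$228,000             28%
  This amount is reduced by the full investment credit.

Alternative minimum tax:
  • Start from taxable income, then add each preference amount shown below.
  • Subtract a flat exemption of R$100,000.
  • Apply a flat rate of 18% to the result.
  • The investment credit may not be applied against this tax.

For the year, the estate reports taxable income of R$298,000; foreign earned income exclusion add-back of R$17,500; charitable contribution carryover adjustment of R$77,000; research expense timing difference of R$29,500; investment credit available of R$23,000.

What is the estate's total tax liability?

Standard income tax:
  R$204,000 × 12% = R$24,480
  R$24,000 × 19% = R$4,560
  R$70,000 × 28% = R$19,600
  → R$48,640
  Less investment credit R$23,000 → R$25,640

Alternative minimum tax:
  Adjusted income: R$298,000 + R$17,500 + R$77,000 + R$29,500 = R$422,000
  Less exemption R$100,000 → base R$322,000
  R$322,000 × 18% = R$57,960

R$57,960 > R$25,640, so the alternative minimum tax is the binding amount.

R$57,960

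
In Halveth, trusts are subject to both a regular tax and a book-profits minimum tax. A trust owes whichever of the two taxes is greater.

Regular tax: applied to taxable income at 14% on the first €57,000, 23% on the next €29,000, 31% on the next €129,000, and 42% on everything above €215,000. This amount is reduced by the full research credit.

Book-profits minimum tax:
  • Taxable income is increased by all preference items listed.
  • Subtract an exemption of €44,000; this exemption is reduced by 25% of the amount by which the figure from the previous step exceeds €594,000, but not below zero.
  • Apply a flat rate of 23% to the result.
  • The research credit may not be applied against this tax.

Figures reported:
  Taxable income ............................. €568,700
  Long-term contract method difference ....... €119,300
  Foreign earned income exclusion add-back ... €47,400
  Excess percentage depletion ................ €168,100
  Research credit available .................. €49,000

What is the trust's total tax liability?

€207,805

Regular tax:
  €57,000 × 14% = €7,980
  €29,000 × 23% = €6,670
  €129,000 × 31% = €39,990
  €353,700 × 42% = €148,554
  → €203,194
  Less research credit €49,000 → €154,194

Book-profits minimum tax:
  Adjusted income: €568,700 + €119,300 + €47,400 + €168,100 = €903,500
  Exemption: 25% × (€903,500 − €594,000) = €77,375 ≥ €44,000, so the exemption is fully phased out
  Base: €903,500 − €0 = €903,500
  €903,500 × 23% = €207,805

€207,805 > €154,194, so the book-profits minimum tax is the binding amount.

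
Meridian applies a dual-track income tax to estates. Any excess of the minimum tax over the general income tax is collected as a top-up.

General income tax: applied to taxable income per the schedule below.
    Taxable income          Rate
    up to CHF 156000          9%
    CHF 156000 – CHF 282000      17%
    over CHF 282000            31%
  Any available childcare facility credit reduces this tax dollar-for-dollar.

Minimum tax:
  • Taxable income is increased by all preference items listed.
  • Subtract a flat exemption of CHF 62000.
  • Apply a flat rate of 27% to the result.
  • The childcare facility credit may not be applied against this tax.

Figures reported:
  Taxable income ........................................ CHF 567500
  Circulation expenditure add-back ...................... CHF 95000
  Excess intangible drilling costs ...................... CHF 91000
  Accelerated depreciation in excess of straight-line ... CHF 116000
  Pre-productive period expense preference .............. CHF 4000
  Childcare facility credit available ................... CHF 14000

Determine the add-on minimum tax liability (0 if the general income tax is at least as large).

CHF 109140

Minimum tax:
  Adjusted income: CHF 567500 + CHF 95000 + CHF 91000 + CHF 116000 + CHF 4000 = CHF 873500
  Less exemption CHF 62000 → base CHF 811500
  CHF 811500 × 27% = CHF 219105

General income tax:
  CHF 156000 × 9% = CHF 14040
  CHF 126000 × 17% = CHF 21420
  CHF 285500 × 31% = CHF 88505
  → CHF 123965
  Less childcare facility credit CHF 14000 → CHF 109965

Excess of minimum tax over general income tax: CHF 219105 − CHF 109965 = CHF 109140.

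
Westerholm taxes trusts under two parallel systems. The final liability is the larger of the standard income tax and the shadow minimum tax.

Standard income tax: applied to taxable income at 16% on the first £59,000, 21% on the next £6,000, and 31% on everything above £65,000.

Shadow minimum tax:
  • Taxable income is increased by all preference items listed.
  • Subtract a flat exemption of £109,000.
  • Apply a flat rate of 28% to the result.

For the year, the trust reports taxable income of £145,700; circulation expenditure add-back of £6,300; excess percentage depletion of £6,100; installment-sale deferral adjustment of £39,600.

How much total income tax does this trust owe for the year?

Standard income tax:
  £59,000 × 16% = £9,440
  £6,000 × 21% = £1,260
  £80,700 × 31% = £25,017
  → £35,717

Shadow minimum tax:
  Adjusted income: £145,700 + £6,300 + £6,100 + £39,600 = £197,700
  Less exemption £109,000 → base £88,700
  £88,700 × 28% = £24,836

£35,717 > £24,836, so the standard income tax governs.

£35,717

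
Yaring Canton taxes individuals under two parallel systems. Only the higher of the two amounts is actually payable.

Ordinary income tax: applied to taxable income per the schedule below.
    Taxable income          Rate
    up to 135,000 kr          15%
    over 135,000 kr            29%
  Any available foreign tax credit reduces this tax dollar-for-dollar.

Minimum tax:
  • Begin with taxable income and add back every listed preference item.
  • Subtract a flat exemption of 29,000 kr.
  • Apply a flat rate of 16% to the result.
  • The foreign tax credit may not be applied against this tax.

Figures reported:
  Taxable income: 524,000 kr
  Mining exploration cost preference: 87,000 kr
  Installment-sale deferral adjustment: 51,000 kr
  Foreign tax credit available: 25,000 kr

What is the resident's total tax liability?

Minimum tax:
  Adjusted income: 524,000 kr + 87,000 kr + 51,000 kr = 662,000 kr
  Less exemption 29,000 kr → base 633,000 kr
  633,000 kr × 16% = 101,280 kr

Ordinary income tax:
  135,000 kr × 15% = 20,250 kr
  389,000 kr × 29% = 112,810 kr
  → 133,060 kr
  Less foreign tax credit 25,000 kr → 108,060 kr

108,060 kr > 101,280 kr, so the ordinary income tax governs.

108,060 kr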